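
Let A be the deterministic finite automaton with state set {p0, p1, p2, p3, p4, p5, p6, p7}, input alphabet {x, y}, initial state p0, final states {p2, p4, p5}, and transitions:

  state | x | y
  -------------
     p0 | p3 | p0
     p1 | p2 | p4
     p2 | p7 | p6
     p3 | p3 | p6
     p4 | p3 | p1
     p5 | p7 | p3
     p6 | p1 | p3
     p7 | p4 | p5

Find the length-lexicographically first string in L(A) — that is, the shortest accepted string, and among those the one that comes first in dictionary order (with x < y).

xyxx

A breadth-first search from p0 reaches an accepting state first via the path p0 → p3 → p6 → p1 → p2 on input xyxx.
No string of length < 4 is accepted (BFS exhausts all shorter strings without reaching an accepting state), and xyxx is the lexicographically least accepting string of length 4.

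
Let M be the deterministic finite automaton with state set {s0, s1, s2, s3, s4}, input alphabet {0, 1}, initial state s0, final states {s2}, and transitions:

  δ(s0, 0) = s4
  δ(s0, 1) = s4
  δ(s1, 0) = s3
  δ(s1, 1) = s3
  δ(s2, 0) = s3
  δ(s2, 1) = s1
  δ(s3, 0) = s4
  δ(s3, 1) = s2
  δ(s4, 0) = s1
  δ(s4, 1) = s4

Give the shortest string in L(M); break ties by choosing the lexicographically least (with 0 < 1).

0001

A breadth-first search from s0 reaches an accepting state first via the path s0 → s4 → s1 → s3 → s2 on input 0001.
No string of length < 4 is accepted (BFS exhausts all shorter strings without reaching an accepting state), and 0001 is the lexicographically least accepting string of length 4.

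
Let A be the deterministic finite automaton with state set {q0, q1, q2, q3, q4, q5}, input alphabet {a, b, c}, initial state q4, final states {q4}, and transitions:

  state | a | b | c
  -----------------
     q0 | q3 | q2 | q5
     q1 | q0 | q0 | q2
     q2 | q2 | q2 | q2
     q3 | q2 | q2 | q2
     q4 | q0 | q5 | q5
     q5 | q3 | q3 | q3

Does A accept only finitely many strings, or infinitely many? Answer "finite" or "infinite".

finite

The useful states (reachable from q4 and able to reach an accepting state) are {q4}.
Restricted to these states the transition graph has no cycle, so every accepting path has bounded length and L is finite.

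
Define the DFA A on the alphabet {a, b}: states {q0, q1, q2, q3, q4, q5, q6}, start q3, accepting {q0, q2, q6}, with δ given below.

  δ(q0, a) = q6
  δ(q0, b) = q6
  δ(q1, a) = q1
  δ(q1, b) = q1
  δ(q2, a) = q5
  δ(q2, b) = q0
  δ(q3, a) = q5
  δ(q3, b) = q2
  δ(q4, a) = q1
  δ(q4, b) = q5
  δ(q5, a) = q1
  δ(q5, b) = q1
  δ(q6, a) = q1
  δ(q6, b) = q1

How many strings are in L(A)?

4

The useful subgraph on states {q0, q2, q3, q6} is acyclic, so L(A) is finite; the longest accepting path visits 4 useful states, giving maximum string length 3.
Counting accepting paths from q3 by length: 1 of length 1, 1 of length 2, 2 of length 3. Total 4.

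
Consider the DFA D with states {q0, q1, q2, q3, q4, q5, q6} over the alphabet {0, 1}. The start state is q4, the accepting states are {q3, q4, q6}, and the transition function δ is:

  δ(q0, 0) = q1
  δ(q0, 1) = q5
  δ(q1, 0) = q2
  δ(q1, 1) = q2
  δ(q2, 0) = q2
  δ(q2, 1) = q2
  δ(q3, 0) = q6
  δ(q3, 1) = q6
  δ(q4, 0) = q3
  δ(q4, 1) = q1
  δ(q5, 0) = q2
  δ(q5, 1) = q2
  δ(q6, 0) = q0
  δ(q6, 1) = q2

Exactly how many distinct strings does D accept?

4

The useful subgraph on states {q3, q4, q6} is acyclic, so L(D) is finite; the longest accepting path visits 3 useful states, giving maximum string length 2.
Counting accepting paths from q4 by length: 1 of length 0, 1 of length 1, 2 of length 2. Total 4.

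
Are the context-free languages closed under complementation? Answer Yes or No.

CFLs are closed under union, so if they were also closed under complement they would be closed under intersection by De Morgan (L₁ ∩ L₂ is the complement of the union of the complements). But {aⁿbⁿcᵐ} ∩ {aᵐbⁿcⁿ} = {aⁿbⁿcⁿ} is not context-free although both operands are.

No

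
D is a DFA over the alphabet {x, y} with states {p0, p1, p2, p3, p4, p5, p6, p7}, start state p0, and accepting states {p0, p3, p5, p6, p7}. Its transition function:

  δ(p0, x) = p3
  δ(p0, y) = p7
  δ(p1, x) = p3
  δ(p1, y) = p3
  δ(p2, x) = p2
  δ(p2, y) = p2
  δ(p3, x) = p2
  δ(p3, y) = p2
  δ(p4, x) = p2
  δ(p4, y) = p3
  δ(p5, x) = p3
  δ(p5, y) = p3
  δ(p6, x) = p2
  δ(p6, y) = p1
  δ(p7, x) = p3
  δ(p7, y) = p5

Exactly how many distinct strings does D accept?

7

The useful subgraph on states {p0, p3, p5, p7} is acyclic, so L(D) is finite; the longest accepting path visits 4 useful states, giving maximum string length 3.
Counting accepting paths from p0 by length: 1 of length 0, 2 of length 1, 2 of length 2, 2 of length 3. Total 7.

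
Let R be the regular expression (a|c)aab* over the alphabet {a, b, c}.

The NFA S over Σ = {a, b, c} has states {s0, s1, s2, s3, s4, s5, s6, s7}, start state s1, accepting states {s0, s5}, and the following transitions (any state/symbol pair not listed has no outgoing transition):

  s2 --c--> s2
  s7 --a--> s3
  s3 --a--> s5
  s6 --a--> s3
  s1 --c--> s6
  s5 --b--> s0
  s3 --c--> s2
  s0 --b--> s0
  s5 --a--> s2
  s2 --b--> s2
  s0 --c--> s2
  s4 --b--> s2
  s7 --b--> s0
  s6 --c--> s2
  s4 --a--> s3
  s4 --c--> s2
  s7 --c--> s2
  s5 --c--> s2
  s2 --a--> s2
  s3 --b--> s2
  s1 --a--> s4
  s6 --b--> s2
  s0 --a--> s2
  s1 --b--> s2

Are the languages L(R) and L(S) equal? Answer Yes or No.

Converting the expression R to a DFA (subset construction, then merging equivalent states) gives the minimal DFA with states {r0, r1, r2, r3, r4}, start state r0, accepting states {r4} and transitions r0: a→r1, b→r2, c→r1; r1: a→r3, b→r2, c→r2; r2: a→r2, b→r2, c→r2; r3: a→r4, b→r2, c→r2; r4: a→r2, b→r4, c→r2.
Exploring the product automaton R × S from the start pair (r0, s1), following both machines on each input symbol, reaches 7 state pairs: (r0, s1), (r1, s4), (r2, s2), (r1, s6), (r3, s3), (r4, s5), (r4, s0).
R accepts in {r4} and S accepts in {s0, s5}. In every reachable pair the two components are either both accepting — (r4, s5), (r4, s0) — or both non-accepting, so no string is accepted by exactly one of the machines: L(R) \ L(S) and L(S) \ L(R) are both empty.
Hence every string is accepted by R iff it is accepted by S, and the two languages coincide.

Yes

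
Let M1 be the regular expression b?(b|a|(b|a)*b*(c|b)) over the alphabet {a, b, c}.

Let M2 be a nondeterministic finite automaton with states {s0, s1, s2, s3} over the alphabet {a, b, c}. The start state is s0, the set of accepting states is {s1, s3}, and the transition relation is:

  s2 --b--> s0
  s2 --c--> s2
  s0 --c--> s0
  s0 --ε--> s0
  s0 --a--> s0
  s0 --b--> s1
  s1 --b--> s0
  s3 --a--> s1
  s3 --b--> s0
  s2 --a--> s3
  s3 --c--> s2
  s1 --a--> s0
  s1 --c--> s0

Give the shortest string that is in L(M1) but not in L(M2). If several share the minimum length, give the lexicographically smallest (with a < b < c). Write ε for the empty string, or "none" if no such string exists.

a

The string a is accepted by M1 but not by M2.
No shorter string lies in the difference, and a is the lexicographically first length-1 string in L(M1) \ L(M2).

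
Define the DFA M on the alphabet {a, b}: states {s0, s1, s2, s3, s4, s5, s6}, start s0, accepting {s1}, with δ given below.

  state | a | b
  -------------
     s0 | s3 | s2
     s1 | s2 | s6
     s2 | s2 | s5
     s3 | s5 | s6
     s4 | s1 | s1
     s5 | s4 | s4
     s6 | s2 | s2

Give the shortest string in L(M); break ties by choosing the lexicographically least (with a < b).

A breadth-first search from s0 reaches an accepting state first via the path s0 → s3 → s5 → s4 → s1 on input aaaa.
No string of length < 4 is accepted (BFS exhausts all shorter strings without reaching an accepting state), and aaaa is the lexicographically least accepting string of length 4.

aaaa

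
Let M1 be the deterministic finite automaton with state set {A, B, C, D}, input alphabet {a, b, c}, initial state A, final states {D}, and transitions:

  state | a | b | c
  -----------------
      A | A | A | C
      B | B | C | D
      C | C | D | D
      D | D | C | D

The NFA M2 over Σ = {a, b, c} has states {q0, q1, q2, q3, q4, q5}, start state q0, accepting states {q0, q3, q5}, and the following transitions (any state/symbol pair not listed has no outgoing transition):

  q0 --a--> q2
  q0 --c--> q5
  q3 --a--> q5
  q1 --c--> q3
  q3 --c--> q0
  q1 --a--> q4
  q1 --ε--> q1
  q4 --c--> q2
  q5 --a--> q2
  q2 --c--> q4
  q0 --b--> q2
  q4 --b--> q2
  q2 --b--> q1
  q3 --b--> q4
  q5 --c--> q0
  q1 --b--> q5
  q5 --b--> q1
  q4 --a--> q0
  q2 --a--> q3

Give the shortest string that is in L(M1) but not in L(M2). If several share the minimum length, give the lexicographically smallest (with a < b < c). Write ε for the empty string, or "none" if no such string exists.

The string cb is accepted by M1 but not by M2.
No shorter string lies in the difference, and cb is the lexicographically first length-2 string in L(M1) \ L(M2).

cb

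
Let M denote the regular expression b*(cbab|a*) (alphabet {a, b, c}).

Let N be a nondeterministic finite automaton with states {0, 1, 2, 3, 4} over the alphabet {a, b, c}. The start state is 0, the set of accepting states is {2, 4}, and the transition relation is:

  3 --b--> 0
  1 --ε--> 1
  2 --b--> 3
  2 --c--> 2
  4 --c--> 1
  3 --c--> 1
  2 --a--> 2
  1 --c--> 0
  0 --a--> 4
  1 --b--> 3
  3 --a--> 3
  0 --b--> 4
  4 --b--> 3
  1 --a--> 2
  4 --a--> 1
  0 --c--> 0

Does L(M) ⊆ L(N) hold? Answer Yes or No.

The empty string ε is in L(M) but not in L(N).
So L(M) ⊄ L(N).

No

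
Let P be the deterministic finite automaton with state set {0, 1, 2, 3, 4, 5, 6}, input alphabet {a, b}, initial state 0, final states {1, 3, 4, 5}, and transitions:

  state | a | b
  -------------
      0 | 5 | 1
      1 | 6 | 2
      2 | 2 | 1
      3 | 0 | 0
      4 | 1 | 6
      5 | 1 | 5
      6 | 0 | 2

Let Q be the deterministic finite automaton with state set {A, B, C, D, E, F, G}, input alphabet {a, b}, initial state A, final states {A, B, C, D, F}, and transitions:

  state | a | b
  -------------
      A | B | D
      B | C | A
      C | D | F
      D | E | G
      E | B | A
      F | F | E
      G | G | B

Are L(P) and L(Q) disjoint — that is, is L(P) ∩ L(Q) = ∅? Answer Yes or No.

No

The string a is accepted by both P and Q.
Hence L(P) ∩ L(Q) ≠ ∅.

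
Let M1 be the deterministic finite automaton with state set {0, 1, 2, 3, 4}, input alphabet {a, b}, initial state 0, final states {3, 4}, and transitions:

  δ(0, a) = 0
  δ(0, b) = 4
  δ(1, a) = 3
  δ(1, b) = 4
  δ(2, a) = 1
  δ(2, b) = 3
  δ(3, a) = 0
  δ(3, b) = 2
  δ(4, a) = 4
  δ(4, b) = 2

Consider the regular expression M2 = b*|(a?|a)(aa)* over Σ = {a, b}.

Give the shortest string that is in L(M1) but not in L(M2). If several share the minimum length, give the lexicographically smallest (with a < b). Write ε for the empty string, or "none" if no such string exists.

ab

The string ab is accepted by M1 but not by M2.
No shorter string lies in the difference, and ab is the lexicographically first length-2 string in L(M1) \ L(M2).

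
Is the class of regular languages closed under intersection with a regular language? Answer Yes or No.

This is a special case of closure under intersection: the product of the two DFAs, accepting on F₁ × F₂, recognises the intersection.
So the regular languages are closed under intersection with a regular language.

Yes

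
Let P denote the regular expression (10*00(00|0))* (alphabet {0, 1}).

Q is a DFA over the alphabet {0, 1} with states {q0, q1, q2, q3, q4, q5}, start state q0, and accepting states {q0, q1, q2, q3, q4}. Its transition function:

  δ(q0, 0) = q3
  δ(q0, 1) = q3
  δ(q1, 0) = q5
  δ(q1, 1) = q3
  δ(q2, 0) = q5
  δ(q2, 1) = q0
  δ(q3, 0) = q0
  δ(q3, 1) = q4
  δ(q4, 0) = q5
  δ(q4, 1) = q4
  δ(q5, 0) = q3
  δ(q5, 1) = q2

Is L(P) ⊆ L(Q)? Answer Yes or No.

Yes

Converting the expression P to a DFA (subset construction, then merging equivalent states) gives the minimal DFA with states {p0, p1, p2, p3, p4, p5}, start state p0, accepting states {p0, p5} and transitions p0: 0→p1, 1→p2; p1: 0→p1, 1→p1; p2: 0→p3, 1→p1; p3: 0→p4, 1→p1; p4: 0→p5, 1→p1; p5: 0→p5, 1→p2.
Exploring the product automaton P × Q from the start pair (p0, q0), following both machines on each input symbol, reaches 13 state pairs: (p0, q0), (p1, q3), (p2, q3), (p1, q0), (p1, q4), (p3, q0), (p1, q5), (p4, q3), (p1, q2), (p5, q0), (p5, q3), (p2, q4), (p3, q5).
P accepts in {p0, p5} and Q accepts in {q0, q1, q2, q3, q4}. The reachable pairs whose P-component is accepting are (p0, q0), (p5, q0), (p5, q3); in each of them the Q-component is accepting too, so the product for L(P) \ L(Q) (P-component accepting, Q-component rejecting) has no reachable accepting pair and the difference is empty.
Hence every string in L(P) is also in L(Q).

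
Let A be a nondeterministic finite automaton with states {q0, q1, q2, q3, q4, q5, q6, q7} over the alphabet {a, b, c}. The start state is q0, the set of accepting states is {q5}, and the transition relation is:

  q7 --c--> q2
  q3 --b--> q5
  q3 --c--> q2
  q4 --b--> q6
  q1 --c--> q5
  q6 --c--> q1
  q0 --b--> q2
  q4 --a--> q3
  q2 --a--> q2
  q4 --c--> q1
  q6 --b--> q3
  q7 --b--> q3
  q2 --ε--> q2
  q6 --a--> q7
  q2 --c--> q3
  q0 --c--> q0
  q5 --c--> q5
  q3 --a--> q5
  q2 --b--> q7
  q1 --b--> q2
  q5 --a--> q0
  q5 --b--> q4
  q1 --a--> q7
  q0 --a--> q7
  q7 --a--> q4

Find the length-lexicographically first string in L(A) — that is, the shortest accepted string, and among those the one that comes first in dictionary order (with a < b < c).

A breadth-first search from q0 reaches an accepting state first via the path q0 → q7 → q3 → q5 on input aba.
No string of length < 3 is accepted (BFS exhausts all shorter strings without reaching an accepting state), and aba is the lexicographically least accepting string of length 3.

aba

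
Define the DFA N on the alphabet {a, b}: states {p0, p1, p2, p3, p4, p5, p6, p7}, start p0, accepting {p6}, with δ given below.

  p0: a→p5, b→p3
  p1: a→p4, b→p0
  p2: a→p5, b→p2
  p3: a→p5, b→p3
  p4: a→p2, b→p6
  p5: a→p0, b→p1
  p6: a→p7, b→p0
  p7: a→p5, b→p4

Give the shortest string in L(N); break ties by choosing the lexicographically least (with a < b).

abab

A breadth-first search from p0 reaches an accepting state first via the path p0 → p5 → p1 → p4 → p6 on input abab.
No string of length < 4 is accepted (BFS exhausts all shorter strings without reaching an accepting state), and abab is the lexicographically least accepting string of length 4.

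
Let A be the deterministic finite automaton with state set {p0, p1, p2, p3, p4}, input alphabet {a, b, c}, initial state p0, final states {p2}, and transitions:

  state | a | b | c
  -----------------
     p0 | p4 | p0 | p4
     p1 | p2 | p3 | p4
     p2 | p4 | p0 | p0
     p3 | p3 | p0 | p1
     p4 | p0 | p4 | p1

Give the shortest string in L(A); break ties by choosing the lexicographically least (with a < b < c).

aca

A breadth-first search from p0 reaches an accepting state first via the path p0 → p4 → p1 → p2 on input aca.
No string of length < 3 is accepted (BFS exhausts all shorter strings without reaching an accepting state), and aca is the lexicographically least accepting string of length 3.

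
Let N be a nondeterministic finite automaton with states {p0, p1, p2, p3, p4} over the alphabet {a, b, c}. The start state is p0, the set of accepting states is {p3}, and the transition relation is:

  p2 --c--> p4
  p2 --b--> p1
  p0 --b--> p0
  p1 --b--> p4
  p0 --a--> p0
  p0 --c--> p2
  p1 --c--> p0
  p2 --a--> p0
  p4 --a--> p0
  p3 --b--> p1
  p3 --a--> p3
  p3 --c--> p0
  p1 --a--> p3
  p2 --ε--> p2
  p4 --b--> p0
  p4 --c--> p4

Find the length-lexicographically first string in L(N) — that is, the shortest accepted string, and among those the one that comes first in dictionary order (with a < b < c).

cba

A breadth-first search from p0 reaches an accepting state first via the path p0 → p2 → p1 → p3 on input cba.
No string of length < 3 is accepted (BFS exhausts all shorter strings without reaching an accepting state), and cba is the lexicographically least accepting string of length 3.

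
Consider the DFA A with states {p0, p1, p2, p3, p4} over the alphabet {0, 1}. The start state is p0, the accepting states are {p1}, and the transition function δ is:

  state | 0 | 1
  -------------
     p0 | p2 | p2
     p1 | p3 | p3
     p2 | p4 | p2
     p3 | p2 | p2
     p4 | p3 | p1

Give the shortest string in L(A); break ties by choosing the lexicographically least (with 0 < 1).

A breadth-first search from p0 reaches an accepting state first via the path p0 → p2 → p4 → p1 on input 001.
No string of length < 3 is accepted (BFS exhausts all shorter strings without reaching an accepting state), and 001 is the lexicographically least accepting string of length 3.

001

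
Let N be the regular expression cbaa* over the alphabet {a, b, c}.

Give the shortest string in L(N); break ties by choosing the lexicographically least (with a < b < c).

cba

By inspection of the expression, no string of length less than 3 matches, and cba is the lexicographically first match of length 3.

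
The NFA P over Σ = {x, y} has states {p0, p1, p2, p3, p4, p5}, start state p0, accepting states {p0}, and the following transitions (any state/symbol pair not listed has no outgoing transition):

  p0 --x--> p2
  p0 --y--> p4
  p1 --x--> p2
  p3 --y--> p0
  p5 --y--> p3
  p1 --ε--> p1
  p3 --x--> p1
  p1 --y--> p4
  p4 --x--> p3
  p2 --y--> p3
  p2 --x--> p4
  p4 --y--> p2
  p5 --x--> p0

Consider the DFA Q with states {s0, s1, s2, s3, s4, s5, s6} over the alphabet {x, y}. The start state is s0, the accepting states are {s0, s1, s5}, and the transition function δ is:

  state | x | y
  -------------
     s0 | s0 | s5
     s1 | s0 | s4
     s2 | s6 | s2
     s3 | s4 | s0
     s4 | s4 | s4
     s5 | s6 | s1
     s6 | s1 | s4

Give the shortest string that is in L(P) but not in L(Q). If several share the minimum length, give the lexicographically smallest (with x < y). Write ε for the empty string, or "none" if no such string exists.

The string yxy is accepted by P but not by Q.
No shorter string lies in the difference, and yxy is the lexicographically first length-3 string in L(P) \ L(Q).

yxy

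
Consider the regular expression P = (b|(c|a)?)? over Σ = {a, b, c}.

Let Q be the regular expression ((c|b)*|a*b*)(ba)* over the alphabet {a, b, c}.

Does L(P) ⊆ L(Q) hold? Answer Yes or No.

Yes

Converting the expression P to a DFA (subset construction, then merging equivalent states) gives the minimal DFA with states {p0, p1, p2}, start state p0, accepting states {p0, p1} and transitions p0: a→p1, b→p1, c→p1; p1: a→p2, b→p2, c→p2; p2: a→p2, b→p2, c→p2.
Converting the expression Q to a DFA (subset construction, then merging equivalent states) gives the minimal DFA with states {q0, q1, q2, q3, q4, q5, q6, q7}, start state q0, accepting states {q0, q1, q2, q3, q4, q6} and transitions q0: a→q1, b→q2, c→q3; q1: a→q1, b→q4, c→q5; q2: a→q6, b→q2, c→q3; q3: a→q5, b→q2, c→q3; q4: a→q6, b→q4, c→q5; q5: a→q5, b→q5, c→q5; q6: a→q5, b→q7, c→q5; q7: a→q6, b→q5, c→q5.
Exploring the product automaton P × Q from the start pair (p0, q0), following both machines on each input symbol, reaches 11 state pairs: (p0, q0), (p1, q1), (p1, q2), (p1, q3), (p2, q1), (p2, q4), (p2, q5), (p2, q6), (p2, q2), (p2, q3), (p2, q7).
P accepts in {p0, p1} and Q accepts in {q0, q1, q2, q3, q4, q6}. The reachable pairs whose P-component is accepting are (p0, q0), (p1, q1), (p1, q2), (p1, q3); in each of them the Q-component is accepting too, so the product for L(P) \ L(Q) (P-component accepting, Q-component rejecting) has no reachable accepting pair and the difference is empty.
Hence every string in L(P) is also in L(Q).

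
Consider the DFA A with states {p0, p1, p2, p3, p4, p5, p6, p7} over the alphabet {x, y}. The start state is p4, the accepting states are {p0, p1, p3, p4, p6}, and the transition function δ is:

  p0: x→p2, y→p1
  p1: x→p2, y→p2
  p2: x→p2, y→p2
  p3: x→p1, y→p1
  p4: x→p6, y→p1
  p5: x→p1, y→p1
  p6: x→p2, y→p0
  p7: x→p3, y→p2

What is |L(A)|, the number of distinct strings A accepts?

5

The useful subgraph on states {p0, p1, p4, p6} is acyclic, so L(A) is finite; the longest accepting path visits 4 useful states, giving maximum string length 3.
Counting accepting paths from p4 by length: 1 of length 0, 2 of length 1, 1 of length 2, 1 of length 3. Total 5.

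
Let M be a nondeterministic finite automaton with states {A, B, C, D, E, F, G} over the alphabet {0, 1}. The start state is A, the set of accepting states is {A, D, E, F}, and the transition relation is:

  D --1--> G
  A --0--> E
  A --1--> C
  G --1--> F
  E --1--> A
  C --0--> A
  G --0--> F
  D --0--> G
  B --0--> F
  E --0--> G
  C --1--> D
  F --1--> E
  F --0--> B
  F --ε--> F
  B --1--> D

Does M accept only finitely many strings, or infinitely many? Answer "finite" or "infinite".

State A is reachable from the start and can reach an accepting state, and it lies on the cycle A → C → A.
Traversing that cycle any number of times yields accepted strings of unbounded length, so the language is infinite.

infinite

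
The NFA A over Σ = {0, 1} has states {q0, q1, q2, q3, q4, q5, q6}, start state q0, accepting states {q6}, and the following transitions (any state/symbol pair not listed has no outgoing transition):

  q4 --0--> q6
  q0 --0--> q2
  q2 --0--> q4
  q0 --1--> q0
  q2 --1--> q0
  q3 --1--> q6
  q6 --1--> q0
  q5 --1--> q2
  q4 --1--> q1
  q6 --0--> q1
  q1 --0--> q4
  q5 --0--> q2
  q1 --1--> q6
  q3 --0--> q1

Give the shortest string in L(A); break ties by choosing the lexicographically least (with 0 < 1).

000

A breadth-first search from q0 reaches an accepting state first via the path q0 → q2 → q4 → q6 on input 000.
No string of length < 3 is accepted (BFS exhausts all shorter strings without reaching an accepting state), and 000 is the lexicographically least accepting string of length 3.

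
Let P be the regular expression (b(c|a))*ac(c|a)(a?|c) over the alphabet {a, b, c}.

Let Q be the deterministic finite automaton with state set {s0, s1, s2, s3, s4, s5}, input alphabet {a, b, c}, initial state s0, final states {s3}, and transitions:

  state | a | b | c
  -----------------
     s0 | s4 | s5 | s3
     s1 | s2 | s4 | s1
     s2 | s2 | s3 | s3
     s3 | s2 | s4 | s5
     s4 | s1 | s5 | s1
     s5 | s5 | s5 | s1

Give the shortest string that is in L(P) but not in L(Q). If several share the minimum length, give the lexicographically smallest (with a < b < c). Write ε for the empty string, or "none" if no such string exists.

The string aca is accepted by P but not by Q.
No shorter string lies in the difference, and aca is the lexicographically first length-3 string in L(P) \ L(Q).

aca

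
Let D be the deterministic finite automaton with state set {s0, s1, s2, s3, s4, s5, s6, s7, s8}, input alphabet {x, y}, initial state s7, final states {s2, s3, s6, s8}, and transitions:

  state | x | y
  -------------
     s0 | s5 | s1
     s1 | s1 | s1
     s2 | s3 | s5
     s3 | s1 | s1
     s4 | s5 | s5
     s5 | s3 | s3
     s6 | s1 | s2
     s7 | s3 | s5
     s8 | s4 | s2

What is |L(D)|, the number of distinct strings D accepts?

The useful subgraph on states {s3, s5, s7} is acyclic, so L(D) is finite; the longest accepting path visits 3 useful states, giving maximum string length 2.
Counting accepting paths from s7 by length: 1 of length 1, 2 of length 2. Total 3.

3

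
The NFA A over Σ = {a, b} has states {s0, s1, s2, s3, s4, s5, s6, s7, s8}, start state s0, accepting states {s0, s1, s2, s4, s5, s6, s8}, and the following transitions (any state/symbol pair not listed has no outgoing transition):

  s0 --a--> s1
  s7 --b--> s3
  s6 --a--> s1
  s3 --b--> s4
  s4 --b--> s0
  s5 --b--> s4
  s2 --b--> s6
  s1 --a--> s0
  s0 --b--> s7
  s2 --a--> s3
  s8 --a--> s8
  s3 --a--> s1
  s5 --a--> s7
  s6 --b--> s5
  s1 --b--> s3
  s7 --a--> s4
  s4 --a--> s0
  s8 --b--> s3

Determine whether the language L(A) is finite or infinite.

infinite

State s0 is reachable from the start and can reach an accepting state, and it lies on the cycle s0 → s1 → s0.
Traversing that cycle any number of times yields accepted strings of unbounded length, so the language is infinite.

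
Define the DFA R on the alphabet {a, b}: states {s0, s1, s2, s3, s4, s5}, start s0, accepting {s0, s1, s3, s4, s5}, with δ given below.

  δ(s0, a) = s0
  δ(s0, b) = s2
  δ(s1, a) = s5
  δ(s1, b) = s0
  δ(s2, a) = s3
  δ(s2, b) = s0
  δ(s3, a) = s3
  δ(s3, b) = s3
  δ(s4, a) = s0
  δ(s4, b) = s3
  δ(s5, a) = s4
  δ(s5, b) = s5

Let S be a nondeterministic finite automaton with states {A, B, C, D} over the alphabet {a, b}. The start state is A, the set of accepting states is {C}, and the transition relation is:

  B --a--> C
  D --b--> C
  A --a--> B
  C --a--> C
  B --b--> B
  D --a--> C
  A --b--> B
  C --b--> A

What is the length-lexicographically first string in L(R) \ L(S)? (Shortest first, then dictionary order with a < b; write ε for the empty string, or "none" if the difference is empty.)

The empty string ε is accepted by R but not by S.
Since ε is the unique shortest string, it is the required witness.

ε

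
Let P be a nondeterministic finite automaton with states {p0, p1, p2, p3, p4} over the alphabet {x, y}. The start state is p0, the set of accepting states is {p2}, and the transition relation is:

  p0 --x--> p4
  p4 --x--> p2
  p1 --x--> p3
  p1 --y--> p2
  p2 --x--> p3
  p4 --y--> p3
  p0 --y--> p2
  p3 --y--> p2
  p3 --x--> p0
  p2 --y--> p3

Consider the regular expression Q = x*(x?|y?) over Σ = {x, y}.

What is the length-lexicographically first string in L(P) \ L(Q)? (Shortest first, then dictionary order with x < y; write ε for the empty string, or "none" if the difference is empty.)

The string xyy is accepted by P but not by Q.
No shorter string lies in the difference, and xyy is the lexicographically first length-3 string in L(P) \ L(Q).

xyy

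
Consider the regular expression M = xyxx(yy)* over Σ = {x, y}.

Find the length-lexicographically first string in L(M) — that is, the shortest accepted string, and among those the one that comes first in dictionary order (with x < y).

By inspection of the expression, no string of length less than 4 matches, and xyxx is the lexicographically first match of length 4.

xyxx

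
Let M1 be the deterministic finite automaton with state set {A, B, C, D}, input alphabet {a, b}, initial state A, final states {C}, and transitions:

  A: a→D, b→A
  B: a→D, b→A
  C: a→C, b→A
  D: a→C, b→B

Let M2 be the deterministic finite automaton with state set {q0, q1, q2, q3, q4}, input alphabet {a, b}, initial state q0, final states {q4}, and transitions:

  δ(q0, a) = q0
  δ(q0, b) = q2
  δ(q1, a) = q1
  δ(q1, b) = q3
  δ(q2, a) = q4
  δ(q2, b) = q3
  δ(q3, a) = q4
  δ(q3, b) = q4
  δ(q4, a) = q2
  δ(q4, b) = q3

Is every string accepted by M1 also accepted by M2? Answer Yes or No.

No

The string aa is in L(M1) but not in L(M2).
So L(M1) ⊄ L(M2).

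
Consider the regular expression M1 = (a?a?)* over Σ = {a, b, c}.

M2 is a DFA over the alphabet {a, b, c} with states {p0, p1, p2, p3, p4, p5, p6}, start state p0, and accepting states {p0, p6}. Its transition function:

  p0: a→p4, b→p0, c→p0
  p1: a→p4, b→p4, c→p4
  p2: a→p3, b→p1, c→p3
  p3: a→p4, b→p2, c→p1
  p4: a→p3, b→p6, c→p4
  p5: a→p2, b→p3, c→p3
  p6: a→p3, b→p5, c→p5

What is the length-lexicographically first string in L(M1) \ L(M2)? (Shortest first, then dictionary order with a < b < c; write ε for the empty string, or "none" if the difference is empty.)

a

The string a is accepted by M1 but not by M2.
No shorter string lies in the difference, and a is the lexicographically first length-1 string in L(M1) \ L(M2).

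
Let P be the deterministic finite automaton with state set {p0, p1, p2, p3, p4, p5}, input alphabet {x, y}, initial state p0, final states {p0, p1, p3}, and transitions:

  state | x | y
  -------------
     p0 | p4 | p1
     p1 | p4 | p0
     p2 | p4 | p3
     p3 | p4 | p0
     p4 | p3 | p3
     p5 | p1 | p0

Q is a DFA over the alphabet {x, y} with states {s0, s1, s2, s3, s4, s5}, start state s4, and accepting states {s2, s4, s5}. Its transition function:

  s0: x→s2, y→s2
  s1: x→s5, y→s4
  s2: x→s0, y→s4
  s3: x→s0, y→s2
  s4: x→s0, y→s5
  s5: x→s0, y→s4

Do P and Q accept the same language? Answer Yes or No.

Yes

Exploring the product automaton P × Q from the start pair (p0, s4), following both machines on each input symbol, reaches 4 state pairs: (p0, s4), (p4, s0), (p1, s5), (p3, s2).
P accepts in {p0, p1, p3} and Q accepts in {s2, s4, s5}. In every reachable pair the two components are either both accepting — (p0, s4), (p1, s5), (p3, s2) — or both non-accepting, so no string is accepted by exactly one of the machines: L(P) \ L(Q) and L(Q) \ L(P) are both empty.
Hence every string is accepted by P iff it is accepted by Q, and the two languages coincide.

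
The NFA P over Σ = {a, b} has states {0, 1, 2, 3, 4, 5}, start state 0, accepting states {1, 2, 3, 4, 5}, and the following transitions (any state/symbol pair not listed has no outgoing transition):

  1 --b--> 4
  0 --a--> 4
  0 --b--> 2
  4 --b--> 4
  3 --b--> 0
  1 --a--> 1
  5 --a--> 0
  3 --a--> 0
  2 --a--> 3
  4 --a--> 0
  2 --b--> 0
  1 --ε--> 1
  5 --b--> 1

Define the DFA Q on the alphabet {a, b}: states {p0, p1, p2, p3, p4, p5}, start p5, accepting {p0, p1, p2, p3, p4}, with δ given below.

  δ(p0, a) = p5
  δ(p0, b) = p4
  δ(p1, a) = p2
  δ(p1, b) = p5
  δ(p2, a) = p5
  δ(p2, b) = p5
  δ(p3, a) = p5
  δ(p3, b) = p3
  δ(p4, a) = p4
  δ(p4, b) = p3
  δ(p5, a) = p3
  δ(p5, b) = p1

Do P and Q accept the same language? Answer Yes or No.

Exploring the product automaton P × Q from the start pair (0, p5), following both machines on each input symbol, reaches 4 state pairs: (0, p5), (4, p3), (2, p1), (3, p2).
P accepts in {1, 2, 3, 4, 5} and Q accepts in {p0, p1, p2, p3, p4}. In every reachable pair the two components are either both accepting — (4, p3), (2, p1), (3, p2) — or both non-accepting, so no string is accepted by exactly one of the machines: L(P) \ L(Q) and L(Q) \ L(P) are both empty.
Hence every string is accepted by P iff it is accepted by Q, and the two languages coincide.

Yes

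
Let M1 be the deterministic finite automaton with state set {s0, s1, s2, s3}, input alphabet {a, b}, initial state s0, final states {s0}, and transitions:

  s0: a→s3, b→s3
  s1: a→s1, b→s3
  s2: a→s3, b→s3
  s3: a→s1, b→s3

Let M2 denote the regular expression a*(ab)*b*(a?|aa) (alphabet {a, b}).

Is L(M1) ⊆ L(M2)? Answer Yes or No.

Converting the expression M2 to a DFA (subset construction, then merging equivalent states) gives the minimal DFA with states {r0, r1, r2, r3, r4, r5, r6, r7}, start state r0, accepting states {r0, r1, r2, r3, r4, r5, r6} and transitions r0: a→r1, b→r2; r1: a→r1, b→r3; r2: a→r4, b→r2; r3: a→r5, b→r2; r4: a→r6, b→r7; r5: a→r6, b→r3; r6: a→r7, b→r7; r7: a→r7, b→r7.
Exploring the product automaton M1 × M2 from the start pair (s0, r0), following both machines on each input symbol, reaches 10 state pairs: (s0, r0), (s3, r1), (s3, r2), (s1, r1), (s3, r3), (s1, r4), (s1, r5), (s1, r6), (s3, r7), (s1, r7).
M1 accepts in {s0} and M2 accepts in {r0, r1, r2, r3, r4, r5, r6}. The reachable pairs whose M1-component is accepting are (s0, r0); in each of them the M2-component is accepting too, so the product for L(M1) \ L(M2) (M1-component accepting, M2-component rejecting) has no reachable accepting pair and the difference is empty.
Hence every string in L(M1) is also in L(M2).

Yes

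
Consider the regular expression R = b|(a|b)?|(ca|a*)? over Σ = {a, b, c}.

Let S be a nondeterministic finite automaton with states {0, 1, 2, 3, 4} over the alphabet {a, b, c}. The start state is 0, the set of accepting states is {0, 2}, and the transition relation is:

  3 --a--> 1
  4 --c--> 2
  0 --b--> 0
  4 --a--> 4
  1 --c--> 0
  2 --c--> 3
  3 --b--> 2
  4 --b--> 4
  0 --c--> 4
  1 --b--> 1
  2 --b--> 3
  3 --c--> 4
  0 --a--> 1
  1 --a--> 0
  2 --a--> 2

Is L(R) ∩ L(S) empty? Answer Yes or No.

No

The empty string ε is accepted by both R and S.
Hence L(R) ∩ L(S) ≠ ∅.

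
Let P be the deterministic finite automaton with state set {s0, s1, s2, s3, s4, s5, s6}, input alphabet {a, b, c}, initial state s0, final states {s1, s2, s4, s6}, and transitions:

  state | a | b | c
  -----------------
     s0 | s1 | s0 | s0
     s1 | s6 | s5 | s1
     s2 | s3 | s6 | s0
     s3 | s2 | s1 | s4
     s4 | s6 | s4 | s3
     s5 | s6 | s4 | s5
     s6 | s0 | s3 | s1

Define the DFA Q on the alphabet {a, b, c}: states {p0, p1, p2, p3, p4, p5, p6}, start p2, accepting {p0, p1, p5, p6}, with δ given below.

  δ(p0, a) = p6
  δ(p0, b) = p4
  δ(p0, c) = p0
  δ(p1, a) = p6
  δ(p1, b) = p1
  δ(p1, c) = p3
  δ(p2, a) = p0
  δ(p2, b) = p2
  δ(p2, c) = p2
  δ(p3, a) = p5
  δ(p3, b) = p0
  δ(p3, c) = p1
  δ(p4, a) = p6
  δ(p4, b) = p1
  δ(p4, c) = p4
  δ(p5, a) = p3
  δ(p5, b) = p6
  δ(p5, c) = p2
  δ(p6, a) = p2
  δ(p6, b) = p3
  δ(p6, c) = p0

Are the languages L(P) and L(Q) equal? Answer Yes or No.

Yes

Exploring the product automaton P × Q from the start pair (s0, p2), following both machines on each input symbol, reaches 7 state pairs: (s0, p2), (s1, p0), (s6, p6), (s5, p4), (s3, p3), (s4, p1), (s2, p5).
P accepts in {s1, s2, s4, s6} and Q accepts in {p0, p1, p5, p6}. In every reachable pair the two components are either both accepting — (s1, p0), (s6, p6), (s4, p1), (s2, p5) — or both non-accepting, so no string is accepted by exactly one of the machines: L(P) \ L(Q) and L(Q) \ L(P) are both empty.
Hence every string is accepted by P iff it is accepted by Q, and the two languages coincide.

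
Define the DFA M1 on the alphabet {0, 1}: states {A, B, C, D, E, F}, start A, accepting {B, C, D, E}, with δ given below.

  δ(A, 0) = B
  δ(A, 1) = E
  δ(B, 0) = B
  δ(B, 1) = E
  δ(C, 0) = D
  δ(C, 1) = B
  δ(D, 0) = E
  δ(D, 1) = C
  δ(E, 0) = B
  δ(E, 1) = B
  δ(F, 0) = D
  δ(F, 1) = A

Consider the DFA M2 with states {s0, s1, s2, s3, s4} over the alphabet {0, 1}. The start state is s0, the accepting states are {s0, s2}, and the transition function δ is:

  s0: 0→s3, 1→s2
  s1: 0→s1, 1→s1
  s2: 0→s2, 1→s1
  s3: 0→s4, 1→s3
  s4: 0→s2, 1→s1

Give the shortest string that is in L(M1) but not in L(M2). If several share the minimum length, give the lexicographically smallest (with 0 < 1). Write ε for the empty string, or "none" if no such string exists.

The string 0 is accepted by M1 but not by M2.
No shorter string lies in the difference, and 0 is the lexicographically first length-1 string in L(M1) \ L(M2).

0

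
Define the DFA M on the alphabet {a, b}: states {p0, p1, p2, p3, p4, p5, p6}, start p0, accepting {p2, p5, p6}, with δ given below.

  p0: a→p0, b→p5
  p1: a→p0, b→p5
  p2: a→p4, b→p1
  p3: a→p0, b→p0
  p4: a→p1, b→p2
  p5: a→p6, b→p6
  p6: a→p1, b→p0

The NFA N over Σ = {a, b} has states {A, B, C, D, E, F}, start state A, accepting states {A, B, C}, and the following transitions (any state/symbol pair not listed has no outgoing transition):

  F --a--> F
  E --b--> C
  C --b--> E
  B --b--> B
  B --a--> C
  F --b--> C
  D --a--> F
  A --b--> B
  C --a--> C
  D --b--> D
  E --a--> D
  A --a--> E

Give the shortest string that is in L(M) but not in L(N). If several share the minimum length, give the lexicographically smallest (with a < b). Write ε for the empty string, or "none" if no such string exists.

aab

The string aab is accepted by M but not by N.
No shorter string lies in the difference, and aab is the lexicographically first length-3 string in L(M) \ L(N).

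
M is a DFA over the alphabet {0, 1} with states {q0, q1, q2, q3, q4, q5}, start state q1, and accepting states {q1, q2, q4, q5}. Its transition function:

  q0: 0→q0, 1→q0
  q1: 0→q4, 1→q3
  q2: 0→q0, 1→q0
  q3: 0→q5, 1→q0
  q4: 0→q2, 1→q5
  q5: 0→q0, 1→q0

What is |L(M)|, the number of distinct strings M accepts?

The useful subgraph on states {q1, q2, q3, q4, q5} is acyclic, so L(M) is finite; the longest accepting path visits 3 useful states, giving maximum string length 2.
Counting accepting paths from q1 by length: 1 of length 0, 1 of length 1, 3 of length 2. Total 5.

5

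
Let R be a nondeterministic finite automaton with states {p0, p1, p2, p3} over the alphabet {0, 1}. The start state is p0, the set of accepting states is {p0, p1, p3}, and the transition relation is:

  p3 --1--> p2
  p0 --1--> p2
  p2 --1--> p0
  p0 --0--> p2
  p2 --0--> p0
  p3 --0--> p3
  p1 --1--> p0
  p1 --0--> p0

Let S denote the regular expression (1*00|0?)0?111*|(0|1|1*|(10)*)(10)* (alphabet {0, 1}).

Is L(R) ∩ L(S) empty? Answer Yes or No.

The empty string ε is accepted by both R and S.
Hence L(R) ∩ L(S) ≠ ∅.

No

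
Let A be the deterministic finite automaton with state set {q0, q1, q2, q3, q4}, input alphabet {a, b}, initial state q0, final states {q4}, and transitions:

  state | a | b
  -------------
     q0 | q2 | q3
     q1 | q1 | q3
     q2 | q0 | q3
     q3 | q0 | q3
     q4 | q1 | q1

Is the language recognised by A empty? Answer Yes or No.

The states reachable from the start state are {q0, q2, q3}.
None of the accepting states {q4} is reachable, so no string is accepted and L(A) = ∅.

Yes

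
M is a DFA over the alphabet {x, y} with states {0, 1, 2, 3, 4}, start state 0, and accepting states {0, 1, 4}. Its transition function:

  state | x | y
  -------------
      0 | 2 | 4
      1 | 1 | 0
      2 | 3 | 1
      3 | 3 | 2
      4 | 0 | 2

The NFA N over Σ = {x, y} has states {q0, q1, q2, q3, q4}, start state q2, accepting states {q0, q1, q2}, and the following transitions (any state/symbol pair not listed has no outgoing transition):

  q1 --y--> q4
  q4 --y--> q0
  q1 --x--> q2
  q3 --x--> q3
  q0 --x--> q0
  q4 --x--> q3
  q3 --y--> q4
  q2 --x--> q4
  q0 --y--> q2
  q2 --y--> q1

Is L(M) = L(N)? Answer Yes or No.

Yes

Exploring the product automaton M × N from the start pair (0, q2), following both machines on each input symbol, reaches 5 state pairs: (0, q2), (2, q4), (4, q1), (3, q3), (1, q0).
M accepts in {0, 1, 4} and N accepts in {q0, q1, q2}. In every reachable pair the two components are either both accepting — (0, q2), (4, q1), (1, q0) — or both non-accepting, so no string is accepted by exactly one of the machines: L(M) \ L(N) and L(N) \ L(M) are both empty.
Hence every string is accepted by M iff it is accepted by N, and the two languages coincide.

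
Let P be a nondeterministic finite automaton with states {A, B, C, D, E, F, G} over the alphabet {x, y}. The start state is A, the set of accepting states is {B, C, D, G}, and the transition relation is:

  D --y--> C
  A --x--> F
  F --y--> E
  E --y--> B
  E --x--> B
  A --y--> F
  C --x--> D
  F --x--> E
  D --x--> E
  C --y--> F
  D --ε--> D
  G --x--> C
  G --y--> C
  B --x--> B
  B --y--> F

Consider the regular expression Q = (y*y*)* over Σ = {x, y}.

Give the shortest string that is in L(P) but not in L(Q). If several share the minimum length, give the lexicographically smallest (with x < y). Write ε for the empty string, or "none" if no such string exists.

The string xxx is accepted by P but not by Q.
No shorter string lies in the difference, and xxx is the lexicographically first length-3 string in L(P) \ L(Q).

xxx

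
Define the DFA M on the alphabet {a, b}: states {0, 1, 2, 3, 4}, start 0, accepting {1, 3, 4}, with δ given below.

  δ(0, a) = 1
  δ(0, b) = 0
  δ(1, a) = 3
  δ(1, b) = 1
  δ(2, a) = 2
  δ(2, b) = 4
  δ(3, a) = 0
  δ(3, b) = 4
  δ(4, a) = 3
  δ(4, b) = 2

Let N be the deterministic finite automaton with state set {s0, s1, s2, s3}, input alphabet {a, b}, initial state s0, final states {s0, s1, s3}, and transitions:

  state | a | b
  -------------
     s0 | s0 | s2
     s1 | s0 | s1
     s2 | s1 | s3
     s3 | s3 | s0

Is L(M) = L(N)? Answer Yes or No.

No

The string ab is accepted by M but rejected by N.
So L(M) ≠ L(N).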